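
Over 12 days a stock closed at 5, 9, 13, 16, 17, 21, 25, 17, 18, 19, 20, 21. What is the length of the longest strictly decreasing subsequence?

2

Negate each value so 'decreasing' becomes 'increasing', then run patience tails on the negated sequence:
-5 → extends → [-5]
-9 → replaces -5 → [-9]
-13 → replaces -9 → [-13]
-16 → replaces -13 → [-16]
-17 → replaces -16 → [-17]
-21 → replaces -17 → [-21]
-25 → replaces -21 → [-25]
-17 → extends → [-25, -17]
-18 → replaces -17 → [-25, -18]
-19 → replaces -18 → [-25, -19]
-20 → replaces -19 → [-25, -20]
-21 → replaces -20 → [-25, -21]
Two tails, so the longest strictly decreasing subsequence of the original has length 2.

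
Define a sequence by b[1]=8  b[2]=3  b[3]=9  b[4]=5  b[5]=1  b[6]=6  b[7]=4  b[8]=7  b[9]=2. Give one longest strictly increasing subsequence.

Patience tails give the LIS length; then backtrack through the dp parents:
8 → extends → [8]
3 → replaces 8 → [3]
9 → extends → [3, 9]
5 → replaces 9 → [3, 5]
1 → replaces 3 → [1, 5]
6 → extends → [1, 5, 6]
4 → replaces 5 → [1, 4, 6]
7 → extends → [1, 4, 6, 7]
2 → replaces 4 → [1, 2, 6, 7]
Length 4; one witness is 3, 5, 6, 7.

3, 5, 6, 7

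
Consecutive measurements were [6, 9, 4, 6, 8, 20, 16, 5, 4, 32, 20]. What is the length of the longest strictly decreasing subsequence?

4

Let dp[i] be the longest strictly decreasing subsequence ending at i:
i:      1  2  3  4  5  6  7  8  9 10 11
a[i]:   6  9  4  6  8 20 16  5  4 32 20
dp:     1  1  2  2  2  1  2  3  4  1  2
Maximum is 4.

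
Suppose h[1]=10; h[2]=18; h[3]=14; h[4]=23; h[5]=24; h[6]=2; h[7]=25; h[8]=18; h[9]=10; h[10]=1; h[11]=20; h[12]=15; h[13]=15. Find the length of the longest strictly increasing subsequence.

Let dp[i] be the length of the longest such subsequence ending at index i:
i:      1  2  3  4  5  6  7  8  9 10 11 12 13
h[i]:  10 18 14 23 24  2 25 18 10  1 20 15 15
dp:     1  2  2  3  4  1  5  3  2  1  4  3  3
Maximum dp value is 5.

5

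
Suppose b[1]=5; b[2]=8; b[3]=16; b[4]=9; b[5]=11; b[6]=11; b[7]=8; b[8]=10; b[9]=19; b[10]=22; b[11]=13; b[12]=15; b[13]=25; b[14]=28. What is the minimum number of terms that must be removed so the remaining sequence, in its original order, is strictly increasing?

6

Fewest deletions = n − (longest strictly increasing subsequence).
i:      1  2  3  4  5  6  7  8  9 10 11 12 13 14
b[i]:   5  8 16  9 11 11  8 10 19 22 13 15 25 28
dp:     1  2  3  3  4  4  2  4  5  6  5  6  7  8
max dp = 8, so deletions = 14 − 8 = 6.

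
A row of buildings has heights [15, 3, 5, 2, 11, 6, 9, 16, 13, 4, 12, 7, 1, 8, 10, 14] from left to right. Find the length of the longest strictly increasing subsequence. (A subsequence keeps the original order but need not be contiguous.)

7

Track the smallest tail for each achievable length (strict):
15 → extends → [15]
3 → replaces 15 → [3]
5 → extends → [3, 5]
2 → replaces 3 → [2, 5]
11 → extends → [2, 5, 11]
6 → replaces 11 → [2, 5, 6]
9 → extends → [2, 5, 6, 9]
16 → extends → [2, 5, 6, 9, 16]
13 → replaces 16 → [2, 5, 6, 9, 13]
4 → replaces 5 → [2, 4, 6, 9, 13]
12 → replaces 13 → [2, 4, 6, 9, 12]
7 → replaces 9 → [2, 4, 6, 7, 12]
1 → replaces 2 → [1, 4, 6, 7, 12]
8 → replaces 12 → [1, 4, 6, 7, 8]
10 → extends → [1, 4, 6, 7, 8, 10]
14 → extends → [1, 4, 6, 7, 8, 10, 14]
Seven tails, so the longest strictly increasing subsequence has length 7 (e.g. 3, 5, 6, 7, 8, 10, 14).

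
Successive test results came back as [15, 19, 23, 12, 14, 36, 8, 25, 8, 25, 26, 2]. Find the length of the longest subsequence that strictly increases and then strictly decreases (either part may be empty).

inc[i] = longest strictly increasing subsequence ending at i; dec[i] = longest strictly decreasing subsequence starting at i:
i:      1  2  3  4  5  6  7  8  9 10 11 12
a[i]:  15 19 23 12 14 36  8 25  8 25 26  2
inc:    1  2  3  1  2  4  1  4  1  4  5  1
dec:    4  4  4  3  3  4  2  3  2  2  2  1
Best peak at i=6 (value 36): inc=4, dec=4, length 4+4−1 = 7.

7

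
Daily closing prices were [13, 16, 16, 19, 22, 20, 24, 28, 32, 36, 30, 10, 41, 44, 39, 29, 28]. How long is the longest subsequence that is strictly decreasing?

4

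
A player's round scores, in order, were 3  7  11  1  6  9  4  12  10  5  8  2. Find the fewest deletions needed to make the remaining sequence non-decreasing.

Fewest deletions = n − (longest non-decreasing subsequence).
i:      1  2  3  4  5  6  7  8  9 10 11 12
a[i]:   3  7 11  1  6  9  4 12 10  5  8  2
dp:     1  2  3  1  2  3  2  4  4  3  4  2
max dp = 4, so deletions = 12 − 4 = 8.

8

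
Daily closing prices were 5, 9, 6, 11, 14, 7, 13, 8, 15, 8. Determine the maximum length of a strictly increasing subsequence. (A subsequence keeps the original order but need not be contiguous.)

Track the smallest tail for each achievable length (strict):
5 → extends → [5]
9 → extends → [5, 9]
6 → replaces 9 → [5, 6]
11 → extends → [5, 6, 11]
14 → extends → [5, 6, 11, 14]
7 → replaces 11 → [5, 6, 7, 14]
13 → replaces 14 → [5, 6, 7, 13]
8 → replaces 13 → [5, 6, 7, 8]
15 → extends → [5, 6, 7, 8, 15]
8 → already a tail → [5, 6, 7, 8, 15]
Five tails, so the longest strictly increasing subsequence has length 5 (e.g. 5, 9, 11, 14, 15).

5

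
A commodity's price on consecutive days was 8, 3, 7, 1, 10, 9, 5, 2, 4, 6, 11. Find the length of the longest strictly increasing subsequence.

Let dp[i] be the length of the longest such subsequence ending at index i:
i:      1  2  3  4  5  6  7  8  9 10 11
a[i]:   8  3  7  1 10  9  5  2  4  6 11
dp:     1  1  2  1  3  3  2  2  3  4  5
Maximum dp value is 5.

5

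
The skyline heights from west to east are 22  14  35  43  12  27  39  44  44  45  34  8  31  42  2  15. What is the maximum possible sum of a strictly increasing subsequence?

Let S[i] be the best sum of a strictly increasing subsequence ending at i:
i:       1   2   3   4   5   6   7   8   9  10  11  12  13  14  15  16
a[i]:   22  14  35  43  12  27  39  44  44  45  34   8  31  42   2  15
S:      22  14  57 100  12  49  96 144 144 189  83   8  80 138   2  29
Maximum is 189 (e.g. 22 + 35 + 43 + 44 + 45).

189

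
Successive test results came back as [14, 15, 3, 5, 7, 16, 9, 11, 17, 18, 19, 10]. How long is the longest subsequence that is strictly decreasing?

3

Negate each value so 'decreasing' becomes 'increasing', then run patience tails on the negated sequence:
-14 → extends → [-14]
-15 → replaces -14 → [-15]
-3 → extends → [-15, -3]
-5 → replaces -3 → [-15, -5]
-7 → replaces -5 → [-15, -7]
-16 → replaces -15 → [-16, -7]
-9 → replaces -7 → [-16, -9]
-11 → replaces -9 → [-16, -11]
-17 → replaces -16 → [-17, -11]
-18 → replaces -17 → [-18, -11]
-19 → replaces -18 → [-19, -11]
-10 → extends → [-19, -11, -10]
Three tails, so the longest strictly decreasing subsequence of the original has length 3.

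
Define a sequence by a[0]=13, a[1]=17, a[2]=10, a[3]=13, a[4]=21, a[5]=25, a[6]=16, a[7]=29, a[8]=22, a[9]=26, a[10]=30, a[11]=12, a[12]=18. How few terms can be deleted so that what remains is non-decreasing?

7

Fewest deletions = n − (longest non-decreasing subsequence).
Patience tails:
13 → extends → [13]
17 → extends → [13, 17]
10 → replaces 13 → [10, 17]
13 → replaces 17 → [10, 13]
21 → extends → [10, 13, 21]
25 → extends → [10, 13, 21, 25]
16 → replaces 21 → [10, 13, 16, 25]
29 → extends → [10, 13, 16, 25, 29]
22 → replaces 25 → [10, 13, 16, 22, 29]
26 → replaces 29 → [10, 13, 16, 22, 26]
30 → extends → [10, 13, 16, 22, 26, 30]
12 → replaces 13 → [10, 12, 16, 22, 26, 30]
18 → replaces 22 → [10, 12, 16, 18, 26, 30]
Longest non-decreasing subsequence has length 6, so deletions = 13 − 6 = 7.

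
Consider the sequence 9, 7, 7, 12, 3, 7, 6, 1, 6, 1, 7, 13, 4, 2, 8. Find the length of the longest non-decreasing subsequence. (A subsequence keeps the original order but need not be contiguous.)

5

Track the smallest tail for each achievable length (allowing ties):
9 → extends → [9]
7 → replaces 9 → [7]
7 → extends → [7, 7]
12 → extends → [7, 7, 12]
3 → replaces 7 → [3, 7, 12]
7 → replaces 12 → [3, 7, 7]
6 → replaces 7 → [3, 6, 7]
1 → replaces 3 → [1, 6, 7]
6 → replaces 7 → [1, 6, 6]
1 → replaces 6 → [1, 1, 6]
7 → extends → [1, 1, 6, 7]
13 → extends → [1, 1, 6, 7, 13]
4 → replaces 6 → [1, 1, 4, 7, 13]
2 → replaces 4 → [1, 1, 2, 7, 13]
8 → replaces 13 → [1, 1, 2, 7, 8]
Five tails, so the longest non-decreasing subsequence has length 5 (e.g. 7, 7, 7, 7, 13).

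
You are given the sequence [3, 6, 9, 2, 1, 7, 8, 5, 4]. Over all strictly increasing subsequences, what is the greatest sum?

24

Let S[i] be the best sum of a strictly increasing subsequence ending at i:
i:      1  2  3  4  5  6  7  8  9
a[i]:   3  6  9  2  1  7  8  5  4
S:      3  9 18  2  1 16 24  8  7
Maximum is 24 (e.g. 3 + 6 + 7 + 8).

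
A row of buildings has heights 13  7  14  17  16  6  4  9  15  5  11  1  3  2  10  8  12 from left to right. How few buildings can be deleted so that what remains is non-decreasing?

Fewest deletions = n − (longest non-decreasing subsequence).
Patience tails:
13 → extends → [13]
7 → replaces 13 → [7]
14 → extends → [7, 14]
17 → extends → [7, 14, 17]
16 → replaces 17 → [7, 14, 16]
6 → replaces 7 → [6, 14, 16]
4 → replaces 6 → [4, 14, 16]
9 → replaces 14 → [4, 9, 16]
15 → replaces 16 → [4, 9, 15]
5 → replaces 9 → [4, 5, 15]
11 → replaces 15 → [4, 5, 11]
1 → replaces 4 → [1, 5, 11]
3 → replaces 5 → [1, 3, 11]
2 → replaces 3 → [1, 2, 11]
10 → replaces 11 → [1, 2, 10]
8 → replaces 10 → [1, 2, 8]
12 → extends → [1, 2, 8, 12]
Longest non-decreasing subsequence has length 4, so deletions = 17 − 4 = 13.

13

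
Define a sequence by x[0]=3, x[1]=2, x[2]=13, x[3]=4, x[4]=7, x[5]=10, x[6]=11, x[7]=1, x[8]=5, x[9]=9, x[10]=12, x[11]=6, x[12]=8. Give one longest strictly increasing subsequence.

Patience tails give the LIS length; then backtrack through the dp parents:
3 → extends → [3]
2 → replaces 3 → [2]
13 → extends → [2, 13]
4 → replaces 13 → [2, 4]
7 → extends → [2, 4, 7]
10 → extends → [2, 4, 7, 10]
11 → extends → [2, 4, 7, 10, 11]
1 → replaces 2 → [1, 4, 7, 10, 11]
5 → replaces 7 → [1, 4, 5, 10, 11]
9 → replaces 10 → [1, 4, 5, 9, 11]
12 → extends → [1, 4, 5, 9, 11, 12]
6 → replaces 9 → [1, 4, 5, 6, 11, 12]
8 → replaces 11 → [1, 4, 5, 6, 8, 12]
Length 6; one witness is 3, 4, 7, 10, 11, 12.

3, 4, 7, 10, 11, 12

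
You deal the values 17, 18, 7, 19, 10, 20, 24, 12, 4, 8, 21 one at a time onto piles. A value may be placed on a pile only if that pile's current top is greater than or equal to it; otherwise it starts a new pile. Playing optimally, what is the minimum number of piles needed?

5

Place each on the leftmost legal pile:
17 → new pile 1 (tops now [17])
18 → new pile 2 (tops now [17, 18])
7 → pile 1 (tops now [7, 18])
19 → new pile 3 (tops now [7, 18, 19])
10 → pile 2 (tops now [7, 10, 19])
20 → new pile 4 (tops now [7, 10, 19, 20])
24 → new pile 5 (tops now [7, 10, 19, 20, 24])
12 → pile 3 (tops now [7, 10, 12, 20, 24])
4 → pile 1 (tops now [4, 10, 12, 20, 24])
8 → pile 2 (tops now [4, 8, 12, 20, 24])
21 → pile 5 (tops now [4, 8, 12, 20, 21])
Five piles.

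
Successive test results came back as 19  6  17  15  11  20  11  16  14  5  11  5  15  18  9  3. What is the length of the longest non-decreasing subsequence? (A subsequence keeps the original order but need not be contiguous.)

Track the smallest tail for each achievable length (allowing ties):
19 → extends → [19]
6 → replaces 19 → [6]
17 → extends → [6, 17]
15 → replaces 17 → [6, 15]
11 → replaces 15 → [6, 11]
20 → extends → [6, 11, 20]
11 → replaces 20 → [6, 11, 11]
16 → extends → [6, 11, 11, 16]
14 → replaces 16 → [6, 11, 11, 14]
5 → replaces 6 → [5, 11, 11, 14]
11 → replaces 14 → [5, 11, 11, 11]
5 → replaces 11 → [5, 5, 11, 11]
15 → extends → [5, 5, 11, 11, 15]
18 → extends → [5, 5, 11, 11, 15, 18]
9 → replaces 11 → [5, 5, 9, 11, 15, 18]
3 → replaces 5 → [3, 5, 9, 11, 15, 18]
Six tails, so the longest non-decreasing subsequence has length 6 (e.g. 6, 11, 11, 14, 15, 18).

6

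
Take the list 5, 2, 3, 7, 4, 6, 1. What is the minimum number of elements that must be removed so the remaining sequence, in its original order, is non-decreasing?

3

Fewest deletions = n − (longest non-decreasing subsequence).
Patience tails:
5 → extends → [5]
2 → replaces 5 → [2]
3 → extends → [2, 3]
7 → extends → [2, 3, 7]
4 → replaces 7 → [2, 3, 4]
6 → extends → [2, 3, 4, 6]
1 → replaces 2 → [1, 3, 4, 6]
Longest non-decreasing subsequence has length 4, so deletions = 7 − 4 = 3.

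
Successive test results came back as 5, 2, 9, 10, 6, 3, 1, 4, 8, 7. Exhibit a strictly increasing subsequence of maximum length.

Patience tails give the LIS length; then backtrack through the dp parents:
5 → extends → [5]
2 → replaces 5 → [2]
9 → extends → [2, 9]
10 → extends → [2, 9, 10]
6 → replaces 9 → [2, 6, 10]
3 → replaces 6 → [2, 3, 10]
1 → replaces 2 → [1, 3, 10]
4 → replaces 10 → [1, 3, 4]
8 → extends → [1, 3, 4, 8]
7 → replaces 8 → [1, 3, 4, 7]
Length 4; one witness is 2, 3, 4, 8.

2, 3, 4, 8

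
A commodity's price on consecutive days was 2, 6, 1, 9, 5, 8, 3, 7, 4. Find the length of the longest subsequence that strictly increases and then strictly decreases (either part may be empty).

inc[i] = longest strictly increasing subsequence ending at i; dec[i] = longest strictly decreasing subsequence starting at i:
i:     1 2 3 4 5 6 7 8 9
a[i]:  2 6 1 9 5 8 3 7 4
inc:   1 2 1 3 2 3 2 3 3
dec:   2 3 1 4 2 3 1 2 1
Best peak at i=4 (value 9): inc=3, dec=4, length 3+4−1 = 6.

6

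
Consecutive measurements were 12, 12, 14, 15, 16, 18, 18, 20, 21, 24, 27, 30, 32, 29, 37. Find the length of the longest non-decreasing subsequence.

14

Let dp[i] be the length of the longest such subsequence ending at index i:
i:      1  2  3  4  5  6  7  8  9 10 11 12 13 14 15
a[i]:  12 12 14 15 16 18 18 20 21 24 27 30 32 29 37
dp:     1  2  3  4  5  6  7  8  9 10 11 12 13 12 14
Maximum dp value is 14.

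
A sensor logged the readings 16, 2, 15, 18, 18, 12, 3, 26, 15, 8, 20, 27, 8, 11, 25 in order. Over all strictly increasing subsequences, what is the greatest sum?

88

Let S[i] be the best sum of a strictly increasing subsequence ending at i:
i:      1  2  3  4  5  6  7  8  9 10 11 12 13 14 15
a[i]:  16  2 15 18 18 12  3 26 15  8 20 27  8 11 25
S:     16  2 17 35 35 14  5 61 29 13 55 88 13 24 80
Maximum is 88 (e.g. 2 + 15 + 18 + 26 + 27).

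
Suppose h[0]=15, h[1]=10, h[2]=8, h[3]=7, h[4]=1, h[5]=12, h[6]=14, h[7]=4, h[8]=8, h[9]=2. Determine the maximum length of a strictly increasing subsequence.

3

Track the smallest tail for each achievable length (strict):
15 → extends → [15]
10 → replaces 15 → [10]
8 → replaces 10 → [8]
7 → replaces 8 → [7]
1 → replaces 7 → [1]
12 → extends → [1, 12]
14 → extends → [1, 12, 14]
4 → replaces 12 → [1, 4, 14]
8 → replaces 14 → [1, 4, 8]
2 → replaces 4 → [1, 2, 8]
Three tails, so the longest strictly increasing subsequence has length 3 (e.g. 10, 12, 14).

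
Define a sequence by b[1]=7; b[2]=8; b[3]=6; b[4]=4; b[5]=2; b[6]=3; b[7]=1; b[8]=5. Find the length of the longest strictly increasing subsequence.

Track the smallest tail for each achievable length (strict):
7 → extends → [7]
8 → extends → [7, 8]
6 → replaces 7 → [6, 8]
4 → replaces 6 → [4, 8]
2 → replaces 4 → [2, 8]
3 → replaces 8 → [2, 3]
1 → replaces 2 → [1, 3]
5 → extends → [1, 3, 5]
Three tails, so the longest strictly increasing subsequence has length 3 (e.g. 2, 3, 5).

3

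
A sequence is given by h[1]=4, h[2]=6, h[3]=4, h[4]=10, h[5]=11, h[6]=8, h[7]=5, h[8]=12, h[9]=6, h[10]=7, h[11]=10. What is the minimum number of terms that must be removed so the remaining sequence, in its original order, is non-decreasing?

Fewest deletions = n − (longest non-decreasing subsequence).
i:      1  2  3  4  5  6  7  8  9 10 11
h[i]:   4  6  4 10 11  8  5 12  6  7 10
dp:     1  2  2  3  4  3  3  5  4  5  6
max dp = 6, so deletions = 11 − 6 = 5.

5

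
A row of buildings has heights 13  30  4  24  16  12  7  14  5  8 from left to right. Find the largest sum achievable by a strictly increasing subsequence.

43

Let S[i] be the best sum of a strictly increasing subsequence ending at i:
i:      1  2  3  4  5  6  7  8  9 10
a[i]:  13 30  4 24 16 12  7 14  5  8
S:     13 43  4 37 29 16 11 30  9 19
Maximum is 43 (e.g. 13 + 30).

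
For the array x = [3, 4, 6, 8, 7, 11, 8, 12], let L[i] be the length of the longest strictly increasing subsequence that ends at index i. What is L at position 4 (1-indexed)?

dp[i] = 1 + max{dp[j] : j<i, x[j]<x[i]} (or 1 if no such j):
i:      1  2  3  4  5  6  7  8
x[i]:   3  4  6  8  7 11  8 12
dp:     1  2  3  4  4  5  5  6
At index 4 the value is 4.

4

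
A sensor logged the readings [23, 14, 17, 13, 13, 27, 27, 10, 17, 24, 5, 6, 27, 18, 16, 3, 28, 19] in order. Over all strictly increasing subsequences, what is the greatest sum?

Let S[i] be the best sum of a strictly increasing subsequence ending at i:
i:       1   2   3   4   5   6   7   8   9  10  11  12  13  14  15  16  17  18
a[i]:   23  14  17  13  13  27  27  10  17  24   5   6  27  18  16   3  28  19
S:      23  14  31  13  13  58  58  10  31  55   5  11  82  49  30   3 110  68
Maximum is 110 (e.g. 14 + 17 + 24 + 27 + 28).

110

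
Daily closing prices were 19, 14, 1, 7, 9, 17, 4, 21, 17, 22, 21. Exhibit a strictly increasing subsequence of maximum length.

1, 7, 9, 17, 21, 22

Patience tails give the LIS length; then backtrack through the dp parents:
19 → extends → [19]
14 → replaces 19 → [14]
1 → replaces 14 → [1]
7 → extends → [1, 7]
9 → extends → [1, 7, 9]
17 → extends → [1, 7, 9, 17]
4 → replaces 7 → [1, 4, 9, 17]
21 → extends → [1, 4, 9, 17, 21]
17 → already a tail → [1, 4, 9, 17, 21]
22 → extends → [1, 4, 9, 17, 21, 22]
21 → already a tail → [1, 4, 9, 17, 21, 22]
Length 6; one witness is 1, 7, 9, 17, 21, 22.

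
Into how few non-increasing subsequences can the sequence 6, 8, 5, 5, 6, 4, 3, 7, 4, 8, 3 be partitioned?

4

Place each on the leftmost legal pile:
6 → new pile 1 (tops now [6])
8 → new pile 2 (tops now [6, 8])
5 → pile 1 (tops now [5, 8])
5 → pile 1 (tops now [5, 8])
6 → pile 2 (tops now [5, 6])
4 → pile 1 (tops now [4, 6])
3 → pile 1 (tops now [3, 6])
7 → new pile 3 (tops now [3, 6, 7])
4 → pile 2 (tops now [3, 4, 7])
8 → new pile 4 (tops now [3, 4, 7, 8])
3 → pile 1 (tops now [3, 4, 7, 8])
Four piles.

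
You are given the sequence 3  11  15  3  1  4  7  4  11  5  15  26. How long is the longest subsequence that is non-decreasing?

7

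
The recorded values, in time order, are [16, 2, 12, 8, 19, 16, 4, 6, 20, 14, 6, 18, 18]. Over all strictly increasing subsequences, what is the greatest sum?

55

Let S[i] be the best sum of a strictly increasing subsequence ending at i:
i:      1  2  3  4  5  6  7  8  9 10 11 12 13
a[i]:  16  2 12  8 19 16  4  6 20 14  6 18 18
S:     16  2 14 10 35 30  6 12 55 28 12 48 48
Maximum is 55 (e.g. 16 + 19 + 20).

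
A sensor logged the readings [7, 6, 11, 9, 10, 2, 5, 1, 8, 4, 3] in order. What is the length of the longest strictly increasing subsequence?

3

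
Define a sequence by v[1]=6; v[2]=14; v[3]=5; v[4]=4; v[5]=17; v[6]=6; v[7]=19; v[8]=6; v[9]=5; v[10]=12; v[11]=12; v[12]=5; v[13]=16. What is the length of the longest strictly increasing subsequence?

Track the smallest tail for each achievable length (strict):
6 → extends → [6]
14 → extends → [6, 14]
5 → replaces 6 → [5, 14]
4 → replaces 5 → [4, 14]
17 → extends → [4, 14, 17]
6 → replaces 14 → [4, 6, 17]
19 → extends → [4, 6, 17, 19]
6 → already a tail → [4, 6, 17, 19]
5 → replaces 6 → [4, 5, 17, 19]
12 → replaces 17 → [4, 5, 12, 19]
12 → already a tail → [4, 5, 12, 19]
5 → already a tail → [4, 5, 12, 19]
16 → replaces 19 → [4, 5, 12, 16]
Four tails, so the longest strictly increasing subsequence has length 4 (e.g. 6, 14, 17, 19).

4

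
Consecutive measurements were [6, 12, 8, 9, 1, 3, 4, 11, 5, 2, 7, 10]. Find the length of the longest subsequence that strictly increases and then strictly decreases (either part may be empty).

6

inc[i] = longest strictly increasing subsequence ending at i; dec[i] = longest strictly decreasing subsequence starting at i:
i:      1  2  3  4  5  6  7  8  9 10 11 12
a[i]:   6 12  8  9  1  3  4 11  5  2  7 10
inc:    1  2  2  3  1  2  3  4  4  2  5  6
dec:    3  4  3  3  1  2  2  3  2  1  1  1
Best peak at i=8 (value 11): inc=4, dec=3, length 4+3−1 = 6.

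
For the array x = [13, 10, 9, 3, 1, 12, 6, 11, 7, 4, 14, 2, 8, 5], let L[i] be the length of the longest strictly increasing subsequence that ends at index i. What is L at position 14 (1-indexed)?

3

dp[i] = 1 + max{dp[j] : j<i, x[j]<x[i]} (or 1 if no such j):
i:      1  2  3  4  5  6  7  8  9 10 11 12 13 14
x[i]:  13 10  9  3  1 12  6 11  7  4 14  2  8  5
dp:     1  1  1  1  1  2  2  3  3  2  4  2  4  3
At index 14 the value is 3.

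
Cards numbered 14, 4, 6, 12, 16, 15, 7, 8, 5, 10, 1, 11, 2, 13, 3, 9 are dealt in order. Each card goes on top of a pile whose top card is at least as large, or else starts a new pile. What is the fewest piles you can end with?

Place each on the leftmost legal pile:
14 → new pile 1 (tops now [14])
4 → pile 1 (tops now [4])
6 → new pile 2 (tops now [4, 6])
12 → new pile 3 (tops now [4, 6, 12])
16 → new pile 4 (tops now [4, 6, 12, 16])
15 → pile 4 (tops now [4, 6, 12, 15])
7 → pile 3 (tops now [4, 6, 7, 15])
8 → pile 4 (tops now [4, 6, 7, 8])
5 → pile 2 (tops now [4, 5, 7, 8])
10 → new pile 5 (tops now [4, 5, 7, 8, 10])
1 → pile 1 (tops now [1, 5, 7, 8, 10])
11 → new pile 6 (tops now [1, 5, 7, 8, 10, 11])
2 → pile 2 (tops now [1, 2, 7, 8, 10, 11])
13 → new pile 7 (tops now [1, 2, 7, 8, 10, 11, 13])
3 → pile 3 (tops now [1, 2, 3, 8, 10, 11, 13])
9 → pile 5 (tops now [1, 2, 3, 8, 9, 11, 13])
Seven piles.

7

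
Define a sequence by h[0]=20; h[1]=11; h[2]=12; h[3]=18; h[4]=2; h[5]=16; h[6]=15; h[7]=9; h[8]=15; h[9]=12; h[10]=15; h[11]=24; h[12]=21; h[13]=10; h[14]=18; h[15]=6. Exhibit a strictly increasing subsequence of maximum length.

Patience tails give the LIS length; then backtrack through the dp parents:
20 → extends → [20]
11 → replaces 20 → [11]
12 → extends → [11, 12]
18 → extends → [11, 12, 18]
2 → replaces 11 → [2, 12, 18]
16 → replaces 18 → [2, 12, 16]
15 → replaces 16 → [2, 12, 15]
9 → replaces 12 → [2, 9, 15]
15 → already a tail → [2, 9, 15]
12 → replaces 15 → [2, 9, 12]
15 → extends → [2, 9, 12, 15]
24 → extends → [2, 9, 12, 15, 24]
21 → replaces 24 → [2, 9, 12, 15, 21]
10 → replaces 12 → [2, 9, 10, 15, 21]
18 → replaces 21 → [2, 9, 10, 15, 18]
6 → replaces 9 → [2, 6, 10, 15, 18]
Length 5; one witness is 2, 9, 12, 15, 24.

2, 9, 12, 15, 24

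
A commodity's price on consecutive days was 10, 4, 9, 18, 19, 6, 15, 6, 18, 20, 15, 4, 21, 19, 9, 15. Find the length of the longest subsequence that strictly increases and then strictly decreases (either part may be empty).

8

inc[i] = longest strictly increasing subsequence ending at i; dec[i] = longest strictly decreasing subsequence starting at i:
i:      1  2  3  4  5  6  7  8  9 10 11 12 13 14 15 16
a[i]:  10  4  9 18 19  6 15  6 18 20 15  4 21 19  9 15
inc:    1  1  2  3  4  2  3  2  4  5  3  1  6  5  3  4
dec:    4  1  3  4  4  2  3  2  3  3  2  1  3  2  1  1
Best peak at i=13 (value 21): inc=6, dec=3, length 6+3−1 = 8.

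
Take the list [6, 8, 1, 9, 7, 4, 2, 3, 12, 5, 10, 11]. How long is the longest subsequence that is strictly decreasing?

4

Negate each value so 'decreasing' becomes 'increasing', then run patience tails on the negated sequence:
-6 → extends → [-6]
-8 → replaces -6 → [-8]
-1 → extends → [-8, -1]
-9 → replaces -8 → [-9, -1]
-7 → replaces -1 → [-9, -7]
-4 → extends → [-9, -7, -4]
-2 → extends → [-9, -7, -4, -2]
-3 → replaces -2 → [-9, -7, -4, -3]
-12 → replaces -9 → [-12, -7, -4, -3]
-5 → replaces -4 → [-12, -7, -5, -3]
-10 → replaces -7 → [-12, -10, -5, -3]
-11 → replaces -10 → [-12, -11, -5, -3]
Four tails, so the longest strictly decreasing subsequence of the original has length 4.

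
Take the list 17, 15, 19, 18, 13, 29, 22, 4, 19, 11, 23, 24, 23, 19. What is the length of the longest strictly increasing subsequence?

5

Let dp[i] be the length of the longest such subsequence ending at index i:
i:      1  2  3  4  5  6  7  8  9 10 11 12 13 14
a[i]:  17 15 19 18 13 29 22  4 19 11 23 24 23 19
dp:     1  1  2  2  1  3  3  1  3  2  4  5  4  3
Maximum dp value is 5.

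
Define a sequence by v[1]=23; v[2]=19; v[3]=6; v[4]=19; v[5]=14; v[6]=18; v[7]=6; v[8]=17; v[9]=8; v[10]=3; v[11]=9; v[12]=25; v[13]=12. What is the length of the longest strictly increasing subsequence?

4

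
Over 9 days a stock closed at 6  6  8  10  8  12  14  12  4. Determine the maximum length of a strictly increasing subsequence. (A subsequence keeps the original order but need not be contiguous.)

Track the smallest tail for each achievable length (strict):
6 → extends → [6]
6 → already a tail → [6]
8 → extends → [6, 8]
10 → extends → [6, 8, 10]
8 → already a tail → [6, 8, 10]
12 → extends → [6, 8, 10, 12]
14 → extends → [6, 8, 10, 12, 14]
12 → already a tail → [6, 8, 10, 12, 14]
4 → replaces 6 → [4, 8, 10, 12, 14]
Five tails, so the longest strictly increasing subsequence has length 5 (e.g. 6, 8, 10, 12, 14).

5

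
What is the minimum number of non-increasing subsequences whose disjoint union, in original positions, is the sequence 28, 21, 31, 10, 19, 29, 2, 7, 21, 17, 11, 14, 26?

5

Place each on the leftmost legal pile:
28 → new pile 1 (tops now [28])
21 → pile 1 (tops now [21])
31 → new pile 2 (tops now [21, 31])
10 → pile 1 (tops now [10, 31])
19 → pile 2 (tops now [10, 19])
29 → new pile 3 (tops now [10, 19, 29])
2 → pile 1 (tops now [2, 19, 29])
7 → pile 2 (tops now [2, 7, 29])
21 → pile 3 (tops now [2, 7, 21])
17 → pile 3 (tops now [2, 7, 17])
11 → pile 3 (tops now [2, 7, 11])
14 → new pile 4 (tops now [2, 7, 11, 14])
26 → new pile 5 (tops now [2, 7, 11, 14, 26])
Five piles.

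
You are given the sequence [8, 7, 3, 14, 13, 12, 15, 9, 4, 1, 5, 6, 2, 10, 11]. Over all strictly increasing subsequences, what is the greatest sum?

39

Let S[i] be the best sum of a strictly increasing subsequence ending at i:
i:      1  2  3  4  5  6  7  8  9 10 11 12 13 14 15
a[i]:   8  7  3 14 13 12 15  9  4  1  5  6  2 10 11
S:      8  7  3 22 21 20 37 17  7  1 12 18  3 28 39
Maximum is 39 (e.g. 3 + 4 + 5 + 6 + 10 + 11).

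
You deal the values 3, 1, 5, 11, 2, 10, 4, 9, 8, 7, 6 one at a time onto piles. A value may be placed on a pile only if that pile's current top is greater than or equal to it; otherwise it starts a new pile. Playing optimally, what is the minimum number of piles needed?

4

The minimum number of non-increasing subsequences covering a sequence equals the length of its longest strictly increasing subsequence.
LIS length is 4 (e.g. 1, 2, 4, 9), so 4 piles are needed.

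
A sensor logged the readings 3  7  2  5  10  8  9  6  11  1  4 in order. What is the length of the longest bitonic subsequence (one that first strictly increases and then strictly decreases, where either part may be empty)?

inc[i] = longest strictly increasing subsequence ending at i; dec[i] = longest strictly decreasing subsequence starting at i:
i:      1  2  3  4  5  6  7  8  9 10 11
a[i]:   3  7  2  5 10  8  9  6 11  1  4
inc:    1  2  1  2  3  3  4  3  5  1  2
dec:    3  3  2  2  4  3  3  2  2  1  1
Best peak at i=5 (value 10): inc=3, dec=4, length 3+4−1 = 6.

6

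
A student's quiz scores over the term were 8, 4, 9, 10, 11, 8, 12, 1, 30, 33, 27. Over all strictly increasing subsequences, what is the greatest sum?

113

Let S[i] be the best sum of a strictly increasing subsequence ending at i:
i:       1   2   3   4   5   6   7   8   9  10  11
a[i]:    8   4   9  10  11   8  12   1  30  33  27
S:       8   4  17  27  38  12  50   1  80 113  77
Maximum is 113 (e.g. 8 + 9 + 10 + 11 + 12 + 30 + 33).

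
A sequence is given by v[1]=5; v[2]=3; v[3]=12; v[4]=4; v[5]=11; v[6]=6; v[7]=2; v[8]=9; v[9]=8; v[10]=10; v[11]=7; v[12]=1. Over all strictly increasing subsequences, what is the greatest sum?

Let S[i] be the best sum of a strictly increasing subsequence ending at i:
i:      1  2  3  4  5  6  7  8  9 10 11 12
v[i]:   5  3 12  4 11  6  2  9  8 10  7  1
S:      5  3 17  7 18 13  2 22 21 32 20  1
Maximum is 32 (e.g. 3 + 4 + 6 + 9 + 10).

32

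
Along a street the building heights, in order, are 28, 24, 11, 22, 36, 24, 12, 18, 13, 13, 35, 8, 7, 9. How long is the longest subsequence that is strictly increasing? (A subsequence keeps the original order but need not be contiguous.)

4

Track the smallest tail for each achievable length (strict):
28 → extends → [28]
24 → replaces 28 → [24]
11 → replaces 24 → [11]
22 → extends → [11, 22]
36 → extends → [11, 22, 36]
24 → replaces 36 → [11, 22, 24]
12 → replaces 22 → [11, 12, 24]
18 → replaces 24 → [11, 12, 18]
13 → replaces 18 → [11, 12, 13]
13 → already a tail → [11, 12, 13]
35 → extends → [11, 12, 13, 35]
8 → replaces 11 → [8, 12, 13, 35]
7 → replaces 8 → [7, 12, 13, 35]
9 → replaces 12 → [7, 9, 13, 35]
Four tails, so the longest strictly increasing subsequence has length 4 (e.g. 11, 22, 24, 35).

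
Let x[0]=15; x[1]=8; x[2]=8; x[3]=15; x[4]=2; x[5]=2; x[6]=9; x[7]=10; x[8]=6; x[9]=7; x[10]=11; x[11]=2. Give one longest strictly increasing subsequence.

Patience tails give the LIS length; then backtrack through the dp parents:
15 → extends → [15]
8 → replaces 15 → [8]
8 → already a tail → [8]
15 → extends → [8, 15]
2 → replaces 8 → [2, 15]
2 → already a tail → [2, 15]
9 → replaces 15 → [2, 9]
10 → extends → [2, 9, 10]
6 → replaces 9 → [2, 6, 10]
7 → replaces 10 → [2, 6, 7]
11 → extends → [2, 6, 7, 11]
2 → already a tail → [2, 6, 7, 11]
Length 4; one witness is 8, 9, 10, 11.

8, 9, 10, 11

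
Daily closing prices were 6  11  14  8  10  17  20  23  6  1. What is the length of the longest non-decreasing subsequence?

Track the smallest tail for each achievable length (allowing ties):
6 → extends → [6]
11 → extends → [6, 11]
14 → extends → [6, 11, 14]
8 → replaces 11 → [6, 8, 14]
10 → replaces 14 → [6, 8, 10]
17 → extends → [6, 8, 10, 17]
20 → extends → [6, 8, 10, 17, 20]
23 → extends → [6, 8, 10, 17, 20, 23]
6 → replaces 8 → [6, 6, 10, 17, 20, 23]
1 → replaces 6 → [1, 6, 10, 17, 20, 23]
Six tails, so the longest non-decreasing subsequence has length 6 (e.g. 6, 11, 14, 17, 20, 23).

6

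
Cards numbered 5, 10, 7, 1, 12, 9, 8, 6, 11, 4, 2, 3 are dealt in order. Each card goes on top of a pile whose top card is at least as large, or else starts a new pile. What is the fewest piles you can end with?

Place each on the leftmost legal pile:
5 → new pile 1 (tops now [5])
10 → new pile 2 (tops now [5, 10])
7 → pile 2 (tops now [5, 7])
1 → pile 1 (tops now [1, 7])
12 → new pile 3 (tops now [1, 7, 12])
9 → pile 3 (tops now [1, 7, 9])
8 → pile 3 (tops now [1, 7, 8])
6 → pile 2 (tops now [1, 6, 8])
11 → new pile 4 (tops now [1, 6, 8, 11])
4 → pile 2 (tops now [1, 4, 8, 11])
2 → pile 2 (tops now [1, 2, 8, 11])
3 → pile 3 (tops now [1, 2, 3, 11])
Four piles.

4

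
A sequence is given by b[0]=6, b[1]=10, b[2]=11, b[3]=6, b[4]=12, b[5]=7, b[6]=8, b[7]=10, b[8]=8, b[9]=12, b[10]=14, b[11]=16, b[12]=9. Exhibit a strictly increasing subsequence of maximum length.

Patience tails give the LIS length; then backtrack through the dp parents:
6 → extends → [6]
10 → extends → [6, 10]
11 → extends → [6, 10, 11]
6 → already a tail → [6, 10, 11]
12 → extends → [6, 10, 11, 12]
7 → replaces 10 → [6, 7, 11, 12]
8 → replaces 11 → [6, 7, 8, 12]
10 → replaces 12 → [6, 7, 8, 10]
8 → already a tail → [6, 7, 8, 10]
12 → extends → [6, 7, 8, 10, 12]
14 → extends → [6, 7, 8, 10, 12, 14]
16 → extends → [6, 7, 8, 10, 12, 14, 16]
9 → replaces 10 → [6, 7, 8, 9, 12, 14, 16]
Length 7; one witness is 6, 7, 8, 10, 12, 14, 16.

6, 7, 8, 10, 12, 14, 16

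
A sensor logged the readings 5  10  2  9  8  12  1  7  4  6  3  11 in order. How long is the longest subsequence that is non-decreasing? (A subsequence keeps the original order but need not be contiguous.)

4

Let dp[i] be the length of the longest such subsequence ending at index i:
i:      1  2  3  4  5  6  7  8  9 10 11 12
a[i]:   5 10  2  9  8 12  1  7  4  6  3 11
dp:     1  2  1  2  2  3  1  2  2  3  2  4
Maximum dp value is 4.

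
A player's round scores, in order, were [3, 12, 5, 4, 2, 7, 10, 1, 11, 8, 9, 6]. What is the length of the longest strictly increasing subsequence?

Track the smallest tail for each achievable length (strict):
3 → extends → [3]
12 → extends → [3, 12]
5 → replaces 12 → [3, 5]
4 → replaces 5 → [3, 4]
2 → replaces 3 → [2, 4]
7 → extends → [2, 4, 7]
10 → extends → [2, 4, 7, 10]
1 → replaces 2 → [1, 4, 7, 10]
11 → extends → [1, 4, 7, 10, 11]
8 → replaces 10 → [1, 4, 7, 8, 11]
9 → replaces 11 → [1, 4, 7, 8, 9]
6 → replaces 7 → [1, 4, 6, 8, 9]
Five tails, so the longest strictly increasing subsequence has length 5 (e.g. 3, 5, 7, 10, 11).

5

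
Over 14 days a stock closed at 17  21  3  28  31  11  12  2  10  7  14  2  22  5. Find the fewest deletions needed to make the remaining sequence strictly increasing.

9

Fewest deletions = n − (longest strictly increasing subsequence).
i:      1  2  3  4  5  6  7  8  9 10 11 12 13 14
a[i]:  17 21  3 28 31 11 12  2 10  7 14  2 22  5
dp:     1  2  1  3  4  2  3  1  2  2  4  1  5  2
max dp = 5, so deletions = 14 − 5 = 9.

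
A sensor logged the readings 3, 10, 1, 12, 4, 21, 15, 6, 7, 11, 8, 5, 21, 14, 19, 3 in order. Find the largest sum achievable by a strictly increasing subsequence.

Let S[i] be the best sum of a strictly increasing subsequence ending at i:
i:      1  2  3  4  5  6  7  8  9 10 11 12 13 14 15 16
a[i]:   3 10  1 12  4 21 15  6  7 11  8  5 21 14 19  3
S:      3 13  1 25  7 46 40 13 20 31 28 12 61 45 64  4
Maximum is 64 (e.g. 3 + 4 + 6 + 7 + 11 + 14 + 19).

64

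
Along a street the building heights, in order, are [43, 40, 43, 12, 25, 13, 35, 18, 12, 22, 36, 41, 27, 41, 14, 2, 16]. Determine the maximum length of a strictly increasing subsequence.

6

Let dp[i] be the length of the longest such subsequence ending at index i:
i:      1  2  3  4  5  6  7  8  9 10 11 12 13 14 15 16 17
a[i]:  43 40 43 12 25 13 35 18 12 22 36 41 27 41 14  2 16
dp:     1  1  2  1  2  2  3  3  1  4  5  6  5  6  3  1  4
Maximum dp value is 6.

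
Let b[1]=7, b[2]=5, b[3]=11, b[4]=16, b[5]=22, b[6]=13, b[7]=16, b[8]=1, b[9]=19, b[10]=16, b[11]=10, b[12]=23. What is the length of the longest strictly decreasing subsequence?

4

Negate each value so 'decreasing' becomes 'increasing', then run patience tails on the negated sequence:
-7 → extends → [-7]
-5 → extends → [-7, -5]
-11 → replaces -7 → [-11, -5]
-16 → replaces -11 → [-16, -5]
-22 → replaces -16 → [-22, -5]
-13 → replaces -5 → [-22, -13]
-16 → replaces -13 → [-22, -16]
-1 → extends → [-22, -16, -1]
-19 → replaces -16 → [-22, -19, -1]
-16 → replaces -1 → [-22, -19, -16]
-10 → extends → [-22, -19, -16, -10]
-23 → replaces -22 → [-23, -19, -16, -10]
Four tails, so the longest strictly decreasing subsequence of the original has length 4.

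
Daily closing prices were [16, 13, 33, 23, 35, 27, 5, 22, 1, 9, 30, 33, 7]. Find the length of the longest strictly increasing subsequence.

5

Track the smallest tail for each achievable length (strict):
16 → extends → [16]
13 → replaces 16 → [13]
33 → extends → [13, 33]
23 → replaces 33 → [13, 23]
35 → extends → [13, 23, 35]
27 → replaces 35 → [13, 23, 27]
5 → replaces 13 → [5, 23, 27]
22 → replaces 23 → [5, 22, 27]
1 → replaces 5 → [1, 22, 27]
9 → replaces 22 → [1, 9, 27]
30 → extends → [1, 9, 27, 30]
33 → extends → [1, 9, 27, 30, 33]
7 → replaces 9 → [1, 7, 27, 30, 33]
Five tails, so the longest strictly increasing subsequence has length 5 (e.g. 16, 23, 27, 30, 33).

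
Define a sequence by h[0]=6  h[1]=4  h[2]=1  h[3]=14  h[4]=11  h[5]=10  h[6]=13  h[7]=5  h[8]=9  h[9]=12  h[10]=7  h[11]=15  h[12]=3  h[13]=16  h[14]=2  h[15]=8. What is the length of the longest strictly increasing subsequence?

Let dp[i] be the length of the longest such subsequence ending at index i:
i:      0  1  2  3  4  5  6  7  8  9 10 11 12 13 14 15
h[i]:   6  4  1 14 11 10 13  5  9 12  7 15  3 16  2  8
dp:     1  1  1  2  2  2  3  2  3  4  3  5  2  6  2  4
Maximum dp value is 6.

6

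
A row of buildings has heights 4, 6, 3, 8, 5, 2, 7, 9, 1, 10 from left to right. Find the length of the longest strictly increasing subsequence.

5

Let dp[i] be the length of the longest such subsequence ending at index i:
i:      1  2  3  4  5  6  7  8  9 10
a[i]:   4  6  3  8  5  2  7  9  1 10
dp:     1  2  1  3  2  1  3  4  1  5
Maximum dp value is 5.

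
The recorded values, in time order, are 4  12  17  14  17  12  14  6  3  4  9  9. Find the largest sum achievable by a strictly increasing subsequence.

Let S[i] be the best sum of a strictly increasing subsequence ending at i:
i:      1  2  3  4  5  6  7  8  9 10 11 12
a[i]:   4 12 17 14 17 12 14  6  3  4  9  9
S:      4 16 33 30 47 16 30 10  3  7 19 19
Maximum is 47 (e.g. 4 + 12 + 14 + 17).

47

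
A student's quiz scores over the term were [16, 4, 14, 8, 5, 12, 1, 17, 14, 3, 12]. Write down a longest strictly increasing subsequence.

4, 8, 12, 17

Patience tails give the LIS length; then backtrack through the dp parents:
16 → extends → [16]
4 → replaces 16 → [4]
14 → extends → [4, 14]
8 → replaces 14 → [4, 8]
5 → replaces 8 → [4, 5]
12 → extends → [4, 5, 12]
1 → replaces 4 → [1, 5, 12]
17 → extends → [1, 5, 12, 17]
14 → replaces 17 → [1, 5, 12, 14]
3 → replaces 5 → [1, 3, 12, 14]
12 → already a tail → [1, 3, 12, 14]
Length 4; one witness is 4, 8, 12, 17.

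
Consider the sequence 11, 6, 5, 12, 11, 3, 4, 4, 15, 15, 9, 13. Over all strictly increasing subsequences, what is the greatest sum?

Let S[i] be the best sum of a strictly increasing subsequence ending at i:
i:      1  2  3  4  5  6  7  8  9 10 11 12
a[i]:  11  6  5 12 11  3  4  4 15 15  9 13
S:     11  6  5 23 17  3  7  7 38 38 16 36
Maximum is 38 (e.g. 11 + 12 + 15).

38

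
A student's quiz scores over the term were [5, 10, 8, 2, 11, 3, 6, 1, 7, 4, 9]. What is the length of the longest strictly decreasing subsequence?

4

Let dp[i] be the longest strictly decreasing subsequence ending at i:
i:      1  2  3  4  5  6  7  8  9 10 11
a[i]:   5 10  8  2 11  3  6  1  7  4  9
dp:     1  1  2  3  1  3  3  4  3  4  2
Maximum is 4.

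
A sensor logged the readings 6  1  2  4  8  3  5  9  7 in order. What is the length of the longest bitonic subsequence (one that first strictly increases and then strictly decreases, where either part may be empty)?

inc[i] = longest strictly increasing subsequence ending at i; dec[i] = longest strictly decreasing subsequence starting at i:
i:     1 2 3 4 5 6 7 8 9
a[i]:  6 1 2 4 8 3 5 9 7
inc:   1 1 2 3 4 3 4 5 5
dec:   3 1 1 2 2 1 1 2 1
Best peak at i=8 (value 9): inc=5, dec=2, length 5+2−1 = 6.

6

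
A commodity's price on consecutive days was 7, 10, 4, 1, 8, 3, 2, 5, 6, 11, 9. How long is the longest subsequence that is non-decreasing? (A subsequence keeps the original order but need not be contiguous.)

5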